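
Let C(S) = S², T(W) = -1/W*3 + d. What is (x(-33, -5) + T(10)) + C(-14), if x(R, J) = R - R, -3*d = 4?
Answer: 5831/30 ≈ 194.37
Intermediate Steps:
d = -4/3 (d = -⅓*4 = -4/3 ≈ -1.3333)
T(W) = -4/3 - 3/W (T(W) = -1/W*3 - 4/3 = -3/W - 4/3 = -4/3 - 3/W)
x(R, J) = 0
(x(-33, -5) + T(10)) + C(-14) = (0 + (-4/3 - 3/10)) + (-14)² = (0 + (-4/3 - 3*⅒)) + 196 = (0 + (-4/3 - 3/10)) + 196 = (0 - 49/30) + 196 = -49/30 + 196 = 5831/30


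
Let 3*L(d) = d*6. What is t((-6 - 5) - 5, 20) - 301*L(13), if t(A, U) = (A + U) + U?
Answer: -7802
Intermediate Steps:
t(A, U) = A + 2*U
L(d) = 2*d (L(d) = (d*6)/3 = (6*d)/3 = 2*d)
t((-6 - 5) - 5, 20) - 301*L(13) = (((-6 - 5) - 5) + 2*20) - 602*13 = ((-11 - 5) + 40) - 301*26 = (-16 + 40) - 7826 = 24 - 7826 = -7802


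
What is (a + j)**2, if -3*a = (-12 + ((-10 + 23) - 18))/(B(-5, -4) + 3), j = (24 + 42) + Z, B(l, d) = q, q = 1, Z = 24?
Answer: 1203409/144 ≈ 8357.0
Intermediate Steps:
B(l, d) = 1
j = 90 (j = (24 + 42) + 24 = 66 + 24 = 90)
a = 17/12 (a = -(-12 + ((-10 + 23) - 18))/(3*(1 + 3)) = -(-12 + (13 - 18))/(3*4) = -(-12 - 5)/(3*4) = -(-17)/(3*4) = -1/3*(-17/4) = 17/12 ≈ 1.4167)
(a + j)**2 = (17/12 + 90)**2 = (1097/12)**2 = 1203409/144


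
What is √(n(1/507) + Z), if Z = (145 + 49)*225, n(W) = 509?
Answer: √44159 ≈ 210.14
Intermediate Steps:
Z = 43650 (Z = 194*225 = 43650)
√(n(1/507) + Z) = √(509 + 43650) = √44159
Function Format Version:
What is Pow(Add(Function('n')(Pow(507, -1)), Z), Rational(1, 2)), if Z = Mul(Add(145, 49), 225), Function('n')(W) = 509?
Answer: Pow(44159, Rational(1, 2)) ≈ 210.14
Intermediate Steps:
Z = 43650 (Z = Mul(194, 225) = 43650)
Pow(Add(Function('n')(Pow(507, -1)), Z), Rational(1, 2)) = Pow(Add(509, 43650), Rational(1, 2)) = Pow(44159, Rational(1, 2))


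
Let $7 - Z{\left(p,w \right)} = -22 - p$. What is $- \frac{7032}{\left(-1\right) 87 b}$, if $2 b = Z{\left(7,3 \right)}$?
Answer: $\frac{1172}{261} \approx 4.4904$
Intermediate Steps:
$Z{\left(p,w \right)} = 29 + p$ ($Z{\left(p,w \right)} = 7 - \left(-22 - p\right) = 7 + \left(22 + p\right) = 29 + p$)
$b = 18$ ($b = \frac{29 + 7}{2} = \frac{1}{2} \cdot 36 = 18$)
$- \frac{7032}{\left(-1\right) 87 b} = - \frac{7032}{\left(-1\right) 87 \cdot 18} = - \frac{7032}{\left(-87\right) 18} = - \frac{7032}{-1566} = \left(-7032\right) \left(- \frac{1}{1566}\right) = \frac{1172}{261}$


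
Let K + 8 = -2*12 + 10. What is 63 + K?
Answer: 41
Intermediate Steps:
K = -22 (K = -8 + (-2*12 + 10) = -8 + (-24 + 10) = -8 - 14 = -22)
63 + K = 63 - 22 = 41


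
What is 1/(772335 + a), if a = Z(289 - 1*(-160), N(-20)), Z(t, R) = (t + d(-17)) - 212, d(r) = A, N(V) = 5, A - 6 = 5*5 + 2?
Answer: 1/772605 ≈ 1.2943e-6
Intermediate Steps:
A = 33 (A = 6 + (5*5 + 2) = 6 + (25 + 2) = 6 + 27 = 33)
d(r) = 33
Z(t, R) = -179 + t (Z(t, R) = (t + 33) - 212 = (33 + t) - 212 = -179 + t)
a = 270 (a = -179 + (289 - 1*(-160)) = -179 + (289 + 160) = -179 + 449 = 270)
1/(772335 + a) = 1/(772335 + 270) = 1/772605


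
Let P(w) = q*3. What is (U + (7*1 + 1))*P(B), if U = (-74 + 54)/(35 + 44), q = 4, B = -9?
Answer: 7344/79 ≈ 92.962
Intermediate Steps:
U = -20/79 ≈ -0.25316
P(w) = 12 (P(w) = 4*3 = 12)
(U + (7*1 + 1))*P(B) = (-20/79 + (7*1 + 1))*12 = (-20/79 + (7 + 1))*12 = (-20/79 + 8)*12 = (612/79)*12 = 7344/79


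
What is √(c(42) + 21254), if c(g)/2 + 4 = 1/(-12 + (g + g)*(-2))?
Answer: √19121390/30 ≈ 145.76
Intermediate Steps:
c(g) = -8 + 2/(-12 - 4*g) (c(g) = -8 + 2/(-12 + (g + g)*(-2)) = -8 + 2/(-12 + (2*g)*(-2)) = -8 + 2/(-12 - 4*g))
√(c(42) + 21254) = √((-49 - 16*42)/(2*(3 + 42)) + 21254) = √((½)*(-49 - 672)/45 + 21254) = √((½)*(1/45)*(-721) + 21254) = √(-721/90 + 21254) = √(1912139/90) = √19121390/30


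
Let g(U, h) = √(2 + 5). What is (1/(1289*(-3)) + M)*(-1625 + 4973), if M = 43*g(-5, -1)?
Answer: -1116/1289 + 143964*√7 ≈ 3.8089e+5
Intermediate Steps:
g(U, h) = √7
M = 43*√7 ≈ 113.77
(1/(1289*(-3)) + M)*(-1625 + 4973) = (1/(1289*(-3)) + 43*√7)*(-1625 + 4973) = (1/(-3867) + 43*√7)*3348 = (-1/3867 + 43*√7)*3348 = -1116/1289 + 143964*√7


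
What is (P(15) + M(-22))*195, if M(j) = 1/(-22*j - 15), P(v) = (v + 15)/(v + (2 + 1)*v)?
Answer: 91845/938 ≈ 97.916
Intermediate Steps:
P(v) = (15 + v)/(4*v) (P(v) = (15 + v)/(v + 3*v) = (15 + v)/((4*v)) = (15 + v)*(1/(4*v)) = (15 + v)/(4*v))
M(j) = 1/(-15 - 22*j)
(P(15) + M(-22))*195 = ((1/4)*(15 + 15)/15 - 1/(15 + 22*(-22)))*195 = ((1/4)*(1/15)*30 - 1/(15 - 484))*195 = (1/2 - 1/(-469))*195 = (1/2 - 1*(-1/469))*195 = (1/2 + 1/469)*195 = (471/938)*195 = 91845/938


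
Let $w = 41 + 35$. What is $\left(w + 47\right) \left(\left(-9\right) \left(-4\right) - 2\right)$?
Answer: $4182$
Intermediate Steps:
$w = 76$
$\left(w + 47\right) \left(\left(-9\right) \left(-4\right) - 2\right) = \left(76 + 47\right) \left(\left(-9\right) \left(-4\right) - 2\right) = 123 \left(36 - 2\right) = 123 \cdot 34 = 4182$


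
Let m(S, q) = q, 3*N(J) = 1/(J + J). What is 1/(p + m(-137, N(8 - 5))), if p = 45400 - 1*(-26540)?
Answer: 18/1294921 ≈ 1.3900e-5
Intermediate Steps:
N(J) = 1/(6*J) (N(J) = 1/(3*(J + J)) = 1/(3*((2*J))) = (1/(2*J))/3 = 1/(6*J))
p = 71940 (p = 45400 + 26540 = 71940)
1/(p + m(-137, N(8 - 5))) = 1/(71940 + 1/(6*(8 - 5))) = 1/(71940 + (⅙)/3) = 1/(71940 + (⅙)*(⅓)) = 1/(71940 + 1/18) = 1/(1294921/18) = 18/1294921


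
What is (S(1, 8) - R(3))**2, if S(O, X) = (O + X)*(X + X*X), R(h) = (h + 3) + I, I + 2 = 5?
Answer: 408321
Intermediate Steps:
I = 3 (I = -2 + 5 = 3)
R(h) = 6 + h (R(h) = (h + 3) + 3 = (3 + h) + 3 = 6 + h)
S(O, X) = (O + X)*(X + X**2)
(S(1, 8) - R(3))**2 = (8*(1 + 8 + 8**2 + 1*8) - (6 + 3))**2 = (8*(1 + 8 + 64 + 8) - 1*9)**2 = (8*81 - 9)**2 = (648 - 9)**2 = 639**2 = 408321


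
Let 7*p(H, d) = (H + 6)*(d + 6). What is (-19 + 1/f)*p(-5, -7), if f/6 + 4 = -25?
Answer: 3307/1218 ≈ 2.7151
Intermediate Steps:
p(H, d) = (6 + H)*(6 + d)/7 (p(H, d) = ((H + 6)*(d + 6))/7 = ((6 + H)*(6 + d))/7 = (6 + H)*(6 + d)/7)
f = -174 (f = -24 + 6*(-25) = -24 - 150 = -174)
(-19 + 1/f)*p(-5, -7) = (-19 + 1/(-174))*(36/7 + (6/7)*(-5) + (6/7)*(-7) + (⅐)*(-5)*(-7)) = (-19 - 1/174)*(36/7 - 30/7 - 6 + 5) = -3307/174*(-⅐) = 3307/1218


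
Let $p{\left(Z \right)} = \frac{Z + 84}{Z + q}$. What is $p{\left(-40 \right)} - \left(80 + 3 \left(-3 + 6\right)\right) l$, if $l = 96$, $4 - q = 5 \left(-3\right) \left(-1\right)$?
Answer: $- \frac{435788}{51} \approx -8544.9$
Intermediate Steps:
$q = -11$ ($q = 4 - 5 \left(-3\right) \left(-1\right) = 4 - \left(-15\right) \left(-1\right) = 4 - 15 = -11$)
$p{\left(Z \right)} = \frac{84 + Z}{-11 + Z}$ ($p{\left(Z \right)} = \frac{Z + 84}{Z - 11} = \frac{84 + Z}{-11 + Z}$)
$p{\left(-40 \right)} - \left(80 + 3 \left(-3 + 6\right)\right) l = \frac{84 - 40}{-11 - 40} - \left(80 + 3 \left(-3 + 6\right)\right) 96 = \frac{1}{-51} \cdot 44 - \left(80 + 3 \cdot 3\right) 96 = \left(- \frac{1}{51}\right) 44 - \left(80 + 9\right) 96 = - \frac{44}{51} - 89 \cdot 96 = - \frac{44}{51} - 8544 = - \frac{435788}{51}$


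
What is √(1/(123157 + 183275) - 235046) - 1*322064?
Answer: -322064 + I*√9579406910843/6384 ≈ -3.2206e+5 + 484.82*I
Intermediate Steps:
√(1/(123157 + 183275) - 235046) - 1*322064 = √(1/306432 - 235046) - 322064 = √(-72025615871/306432) - 322064 = I*√9579406910843/6384 - 322064 = -322064 + I*√9579406910843/6384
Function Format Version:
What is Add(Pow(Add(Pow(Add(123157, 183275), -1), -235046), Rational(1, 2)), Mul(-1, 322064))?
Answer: Add(-322064, Mul(Rational(1, 6384), I, Pow(9579406910843, Rational(1, 2)))) ≈ Add(-3.2206e+5, Mul(484.82, I))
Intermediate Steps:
Add(Pow(Add(Pow(Add(123157, 183275), -1), -235046), Rational(1, 2)), Mul(-1, 322064)) = Add(Pow(Add(Pow(306432, -1), -235046), Rational(1, 2)), -322064) = Add(Pow(Add(Rational(1, 306432), -235046), Rational(1, 2)), -322064) = Add(Pow(Rational(-72025615871, 306432), Rational(1, 2)), -322064) = Add(Mul(Rational(1, 6384), I, Pow(9579406910843, Rational(1, 2))), -322064) = Add(-322064, Mul(Rational(1, 6384), I, Pow(9579406910843, Rational(1, 2))))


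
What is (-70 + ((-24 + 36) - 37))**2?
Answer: 9025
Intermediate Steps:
(-70 + ((-24 + 36) - 37))**2 = (-70 + (12 - 37))**2 = (-70 - 25)**2 = (-95)**2 = 9025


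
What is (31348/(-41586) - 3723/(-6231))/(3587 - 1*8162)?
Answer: 1350157/39516160815 ≈ 3.4167e-5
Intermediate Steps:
(31348/(-41586) - 3723/(-6231))/(3587 - 1*8162) = (31348*(-1/41586) - 3723*(-1/6231))/(3587 - 8162) = (-15674/20793 + 1241/2077)/(-4575) = -6750785/43187061*(-1/4575) = 1350157/39516160815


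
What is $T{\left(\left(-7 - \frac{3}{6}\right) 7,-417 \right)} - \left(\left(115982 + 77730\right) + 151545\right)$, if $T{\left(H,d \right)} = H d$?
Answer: $- \frac{646729}{2} \approx -3.2336 \cdot 10^{5}$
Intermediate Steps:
$T{\left(\left(-7 - \frac{3}{6}\right) 7,-417 \right)} - \left(\left(115982 + 77730\right) + 151545\right) = \left(-7 - \frac{3}{6}\right) 7 \left(-417\right) - \left(\left(115982 + 77730\right) + 151545\right) = \left(-7 - \frac{1}{2}\right) 7 \left(-417\right) - \left(193712 + 151545\right) = \left(-7 - \frac{1}{2}\right) 7 \left(-417\right) - 345257 = \left(- \frac{15}{2}\right) 7 \left(-417\right) - 345257 = \left(- \frac{105}{2}\right) \left(-417\right) - 345257 = \frac{43785}{2} - 345257 = - \frac{646729}{2}$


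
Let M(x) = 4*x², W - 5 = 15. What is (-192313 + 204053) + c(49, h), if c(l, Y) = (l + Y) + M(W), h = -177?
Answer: 13212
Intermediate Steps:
W = 20 (W = 5 + 15 = 20)
c(l, Y) = 1600 + Y + l (c(l, Y) = (l + Y) + 4*20² = (Y + l) + 4*400 = (Y + l) + 1600 = 1600 + Y + l)
(-192313 + 204053) + c(49, h) = (-192313 + 204053) + (1600 - 177 + 49) = 11740 + 1472 = 13212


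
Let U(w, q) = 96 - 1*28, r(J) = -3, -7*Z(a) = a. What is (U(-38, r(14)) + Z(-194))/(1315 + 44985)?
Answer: 67/32410 ≈ 0.0020673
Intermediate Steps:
Z(a) = -a/7
U(w, q) = 68 (U(w, q) = 96 - 28 = 68)
(U(-38, r(14)) + Z(-194))/(1315 + 44985) = (68 - 1/7*(-194))/(1315 + 44985) = (68 + 194/7)/46300 = (670/7)*(1/46300) = 67/32410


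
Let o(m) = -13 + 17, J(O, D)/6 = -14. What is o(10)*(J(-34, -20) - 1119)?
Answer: -4812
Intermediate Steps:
J(O, D) = -84 (J(O, D) = 6*(-14) = -84)
o(m) = 4
o(10)*(J(-34, -20) - 1119) = 4*(-84 - 1119) = 4*(-1203) = -4812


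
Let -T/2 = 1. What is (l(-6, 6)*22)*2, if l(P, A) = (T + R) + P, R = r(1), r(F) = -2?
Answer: -440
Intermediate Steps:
T = -2 (T = -2*1 = -2)
R = -2
l(P, A) = -4 + P (l(P, A) = (-2 - 2) + P = -4 + P)
(l(-6, 6)*22)*2 = ((-4 - 6)*22)*2 = -10*22*2 = -220*2 = -440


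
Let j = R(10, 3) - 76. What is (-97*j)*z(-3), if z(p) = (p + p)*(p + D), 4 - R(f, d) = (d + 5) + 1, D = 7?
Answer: -188568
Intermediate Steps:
R(f, d) = -2 - d (R(f, d) = 4 - ((d + 5) + 1) = 4 - ((5 + d) + 1) = 4 - (6 + d) = 4 + (-6 - d) = -2 - d)
j = -81 (j = (-2 - 1*3) - 76 = (-2 - 3) - 76 = -5 - 76 = -81)
z(p) = 2*p*(7 + p) (z(p) = (p + p)*(p + 7) = (2*p)*(7 + p) = 2*p*(7 + p))
(-97*j)*z(-3) = (-97*(-81))*(2*(-3)*(7 - 3)) = 7857*(2*(-3)*4) = 7857*(-24) = -188568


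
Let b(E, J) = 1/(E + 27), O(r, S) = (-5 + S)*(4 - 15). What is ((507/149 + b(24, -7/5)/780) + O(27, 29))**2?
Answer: 2385843131718435841/35131936928400 ≈ 67911.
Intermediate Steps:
O(r, S) = 55 - 11*S (O(r, S) = (-5 + S)*(-11) = 55 - 11*S)
b(E, J) = 1/(27 + E)
((507/149 + b(24, -7/5)/780) + O(27, 29))**2 = ((507/149 + 1/((27 + 24)*780)) + (55 - 11*29))**2 = ((507*(1/149) + (1/780)/51) + (55 - 319))**2 = ((507/149 + (1/51)*(1/780)) - 264)**2 = ((507/149 + 1/39780) - 264)**2 = (20168609/5927220 - 264)**2 = (-1544617471/5927220)**2 = 2385843131718435841/35131936928400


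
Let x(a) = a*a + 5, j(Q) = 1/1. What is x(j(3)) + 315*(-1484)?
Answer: -467454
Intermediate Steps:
j(Q) = 1
x(a) = 5 + a**2 (x(a) = a**2 + 5 = 5 + a**2)
x(j(3)) + 315*(-1484) = (5 + 1**2) + 315*(-1484) = (5 + 1) - 467460 = 6 - 467460 = -467454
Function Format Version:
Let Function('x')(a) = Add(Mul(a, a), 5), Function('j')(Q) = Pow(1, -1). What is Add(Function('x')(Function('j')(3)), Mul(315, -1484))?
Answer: -467454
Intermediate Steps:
Function('j')(Q) = 1
Function('x')(a) = Add(5, Pow(a, 2)) (Function('x')(a) = Add(Pow(a, 2), 5) = Add(5, Pow(a, 2)))
Add(Function('x')(Function('j')(3)), Mul(315, -1484)) = Add(Add(5, Pow(1, 2)), Mul(315, -1484)) = Add(Add(5, 1), -467460) = Add(6, -467460) = -467454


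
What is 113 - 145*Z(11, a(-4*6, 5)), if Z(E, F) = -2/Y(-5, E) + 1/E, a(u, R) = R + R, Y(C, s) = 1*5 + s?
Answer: 10379/88 ≈ 117.94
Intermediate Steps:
Y(C, s) = 5 + s
a(u, R) = 2*R
Z(E, F) = 1/E - 2/(5 + E) (Z(E, F) = -2/(5 + E) + 1/E = 1/E - 2/(5 + E))
113 - 145*Z(11, a(-4*6, 5)) = 113 - 145*(5 - 1*11)/(11*(5 + 11)) = 113 - 145*(5 - 11)/(11*16) = 113 - 145*(-6)/(11*16) = 113 - 145*(-3/88) = 113 + 435/88 = 10379/88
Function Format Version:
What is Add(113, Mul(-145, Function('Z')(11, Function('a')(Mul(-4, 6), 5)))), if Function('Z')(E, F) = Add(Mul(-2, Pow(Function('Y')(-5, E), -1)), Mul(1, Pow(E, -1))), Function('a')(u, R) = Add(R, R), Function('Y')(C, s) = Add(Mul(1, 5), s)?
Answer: Rational(10379, 88) ≈ 117.94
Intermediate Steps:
Function('Y')(C, s) = Add(5, s)
Function('a')(u, R) = Mul(2, R)
Function('Z')(E, F) = Add(Pow(E, -1), Mul(-2, Pow(Add(5, E), -1))) (Function('Z')(E, F) = Add(Mul(-2, Pow(Add(5, E), -1)), Mul(1, Pow(E, -1))) = Add(Mul(-2, Pow(Add(5, E), -1)), Pow(E, -1)) = Add(Pow(E, -1), Mul(-2, Pow(Add(5, E), -1))))
Add(113, Mul(-145, Function('Z')(11, Function('a')(Mul(-4, 6), 5)))) = Add(113, Mul(-145, Mul(Pow(11, -1), Pow(Add(5, 11), -1), Add(5, Mul(-1, 11))))) = Add(113, Mul(-145, Mul(Rational(1, 11), Pow(16, -1), Add(5, -11)))) = Add(113, Mul(-145, Mul(Rational(1, 11), Rational(1, 16), -6))) = Add(113, Mul(-145, Rational(-3, 88))) = Add(113, Rational(435, 88)) = Rational(10379, 88)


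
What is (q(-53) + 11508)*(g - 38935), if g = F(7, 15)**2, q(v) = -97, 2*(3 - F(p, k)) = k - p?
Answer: -444275874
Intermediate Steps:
F(p, k) = 3 + p/2 - k/2 (F(p, k) = 3 - (k - p)/2 = 3 + (p/2 - k/2) = 3 + p/2 - k/2)
g = 1 (g = (3 + (1/2)*7 - 1/2*15)**2 = (3 + 7/2 - 15/2)**2 = (-1)**2 = 1)
(q(-53) + 11508)*(g - 38935) = (-97 + 11508)*(1 - 38935) = 11411*(-38934) = -444275874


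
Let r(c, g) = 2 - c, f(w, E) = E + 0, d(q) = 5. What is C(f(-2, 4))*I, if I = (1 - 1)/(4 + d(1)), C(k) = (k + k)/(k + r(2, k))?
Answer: 0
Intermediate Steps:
f(w, E) = E
C(k) = 2 (C(k) = (k + k)/(k + (2 - 1*2)) = (2*k)/(k + (2 - 2)) = (2*k)/(k + 0) = (2*k)/k = 2)
I = 0 (I = (1 - 1)/(4 + 5) = 0/9 = 0*(1/9) = 0)
C(f(-2, 4))*I = 2*0 = 0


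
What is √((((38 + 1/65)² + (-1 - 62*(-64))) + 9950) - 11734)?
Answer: 6*√425806/65 ≈ 60.234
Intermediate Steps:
√((((38 + 1/65)² + (-1 - 62*(-64))) + 9950) - 11734) = √((((38 + 1/65)² + (-1 + 3968)) + 9950) - 11734) = √((((2471/65)² + 3967) + 9950) - 11734) = √(((6105841/4225 + 3967) + 9950) - 11734) = √((22866416/4225 + 9950) - 11734) = √(64905166/4225 - 11734) = √(15329016/4225) = 6*√425806/65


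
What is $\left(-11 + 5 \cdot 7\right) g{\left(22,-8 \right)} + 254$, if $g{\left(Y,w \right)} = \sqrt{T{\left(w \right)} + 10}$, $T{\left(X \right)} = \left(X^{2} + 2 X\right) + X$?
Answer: $254 + 120 \sqrt{2} \approx 423.71$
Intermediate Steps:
$T{\left(X \right)} = X^{2} + 3 X$
$g{\left(Y,w \right)} = \sqrt{10 + w \left(3 + w\right)}$ ($g{\left(Y,w \right)} = \sqrt{w \left(3 + w\right) + 10} = \sqrt{10 + w \left(3 + w\right)}$)
$\left(-11 + 5 \cdot 7\right) g{\left(22,-8 \right)} + 254 = \left(-11 + 5 \cdot 7\right) \sqrt{10 - 8 \left(3 - 8\right)} + 254 = \left(-11 + 35\right) \sqrt{10 - -40} + 254 = 24 \sqrt{10 + 40} + 254 = 24 \sqrt{50} + 254 = 24 \cdot 5 \sqrt{2} + 254 = 120 \sqrt{2} + 254 = 254 + 120 \sqrt{2}$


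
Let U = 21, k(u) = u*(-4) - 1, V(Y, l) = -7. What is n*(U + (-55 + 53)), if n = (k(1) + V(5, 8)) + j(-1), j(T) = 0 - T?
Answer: -209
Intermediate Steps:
j(T) = -T
k(u) = -1 - 4*u (k(u) = -4*u - 1 = -1 - 4*u)
n = -11 (n = ((-1 - 4*1) - 7) - 1*(-1) = ((-1 - 4) - 7) + 1 = (-5 - 7) + 1 = -12 + 1 = -11)
n*(U + (-55 + 53)) = -11*(21 + (-55 + 53)) = -11*(21 - 2) = -11*19 = -209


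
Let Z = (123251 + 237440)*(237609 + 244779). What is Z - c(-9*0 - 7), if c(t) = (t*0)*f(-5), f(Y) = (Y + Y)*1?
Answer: 173993010108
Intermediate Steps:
f(Y) = 2*Y (f(Y) = (2*Y)*1 = 2*Y)
Z = 173993010108 (Z = 360691*482388 = 173993010108)
c(t) = 0 (c(t) = (t*0)*(2*(-5)) = 0*(-10) = 0)
Z - c(-9*0 - 7) = 173993010108 - 1*0 = 173993010108 + 0 = 173993010108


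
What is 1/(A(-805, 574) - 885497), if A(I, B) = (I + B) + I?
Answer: -1/886533 ≈ -1.1280e-6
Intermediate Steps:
A(I, B) = B + 2*I (A(I, B) = (B + I) + I = B + 2*I)
1/(A(-805, 574) - 885497) = 1/((574 + 2*(-805)) - 885497) = 1/((574 - 1610) - 885497) = 1/(-1036 - 885497) = 1/(-886533) = -1/886533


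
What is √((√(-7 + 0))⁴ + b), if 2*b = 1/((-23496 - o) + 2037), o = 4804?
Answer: √135190000598/52526 ≈ 7.0000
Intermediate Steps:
b = -1/52526 (b = 1/(2*((-23496 - 1*4804) + 2037)) = 1/(2*((-23496 - 4804) + 2037)) = 1/(2*(-28300 + 2037)) = (½)/(-26263) = (½)*(-1/26263) = -1/52526 ≈ -1.9038e-5)
√((√(-7 + 0))⁴ + b) = √((√(-7 + 0))⁴ - 1/52526) = √((√(-7))⁴ - 1/52526) = √((I*√7)⁴ - 1/52526) = √(49 - 1/52526) = √(2573773/52526) = √135190000598/52526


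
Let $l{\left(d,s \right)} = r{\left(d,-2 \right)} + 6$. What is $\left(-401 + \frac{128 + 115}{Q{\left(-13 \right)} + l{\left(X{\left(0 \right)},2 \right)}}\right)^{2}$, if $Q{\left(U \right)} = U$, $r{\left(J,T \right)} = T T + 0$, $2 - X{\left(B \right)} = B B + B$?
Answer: $232324$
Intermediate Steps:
$X{\left(B \right)} = 2 - B - B^{2}$ ($X{\left(B \right)} = 2 - \left(B B + B\right) = 2 - \left(B^{2} + B\right) = 2 - \left(B + B^{2}\right) = 2 - B - B^{2}$)
$r{\left(J,T \right)} = T^{2}$ ($r{\left(J,T \right)} = T^{2} + 0 = T^{2}$)
$l{\left(d,s \right)} = 10$ ($l{\left(d,s \right)} = \left(-2\right)^{2} + 6 = 4 + 6 = 10$)
$\left(-401 + \frac{128 + 115}{Q{\left(-13 \right)} + l{\left(X{\left(0 \right)},2 \right)}}\right)^{2} = \left(-401 + \frac{128 + 115}{-13 + 10}\right)^{2} = \left(-401 + \frac{243}{-3}\right)^{2} = \left(-401 + 243 \left(- \frac{1}{3}\right)\right)^{2} = \left(-401 - 81\right)^{2} = \left(-482\right)^{2} = 232324$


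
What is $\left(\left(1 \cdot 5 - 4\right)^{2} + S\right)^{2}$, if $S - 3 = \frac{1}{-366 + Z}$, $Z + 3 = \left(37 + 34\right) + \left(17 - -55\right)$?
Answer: $\frac{815409}{51076} \approx 15.965$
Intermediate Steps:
$Z = 140$ ($Z = -3 + \left(\left(37 + 34\right) + \left(17 - -55\right)\right) = -3 + \left(71 + \left(17 + 55\right)\right) = -3 + \left(71 + 72\right) = -3 + 143 = 140$)
$S = \frac{677}{226}$ ($S = 3 + \frac{1}{-366 + 140} = 3 + \frac{1}{-226} = 3 - \frac{1}{226} = \frac{677}{226} \approx 2.9956$)
$\left(\left(1 \cdot 5 - 4\right)^{2} + S\right)^{2} = \left(\left(1 \cdot 5 - 4\right)^{2} + \frac{677}{226}\right)^{2} = \left(\left(5 - 4\right)^{2} + \frac{677}{226}\right)^{2} = \left(1^{2} + \frac{677}{226}\right)^{2} = \left(1 + \frac{677}{226}\right)^{2} = \left(\frac{903}{226}\right)^{2} = \frac{815409}{51076}$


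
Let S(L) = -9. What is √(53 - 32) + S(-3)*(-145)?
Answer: 1305 + √21 ≈ 1309.6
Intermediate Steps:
√(53 - 32) + S(-3)*(-145) = √(53 - 32) - 9*(-145) = √21 + 1305 = 1305 + √21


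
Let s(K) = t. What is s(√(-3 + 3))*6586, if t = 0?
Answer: 0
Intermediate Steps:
s(K) = 0
s(√(-3 + 3))*6586 = 0*6586 = 0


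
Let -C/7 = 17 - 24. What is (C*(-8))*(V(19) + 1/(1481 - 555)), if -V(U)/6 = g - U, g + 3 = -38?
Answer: -65338756/463 ≈ -1.4112e+5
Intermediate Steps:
g = -41 (g = -3 - 38 = -41)
V(U) = 246 + 6*U (V(U) = -6*(-41 - U) = 246 + 6*U)
C = 49 (C = -7*(17 - 24) = -7*(-7) = 49)
(C*(-8))*(V(19) + 1/(1481 - 555)) = (49*(-8))*((246 + 6*19) + 1/(1481 - 555)) = -392*((246 + 114) + 1/926) = -392*(360 + 1/926) = -392*333361/926 = -65338756/463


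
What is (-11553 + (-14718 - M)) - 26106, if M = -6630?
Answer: -45747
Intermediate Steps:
(-11553 + (-14718 - M)) - 26106 = (-11553 + (-14718 - 1*(-6630))) - 26106 = (-11553 + (-14718 + 6630)) - 26106 = (-11553 - 8088) - 26106 = -19641 - 26106 = -45747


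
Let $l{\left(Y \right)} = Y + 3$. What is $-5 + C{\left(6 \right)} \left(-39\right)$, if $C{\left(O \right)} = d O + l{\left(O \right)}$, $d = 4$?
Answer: $-1292$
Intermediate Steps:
$l{\left(Y \right)} = 3 + Y$
$C{\left(O \right)} = 3 + 5 O$ ($C{\left(O \right)} = 4 O + \left(3 + O\right) = 3 + 5 O$)
$-5 + C{\left(6 \right)} \left(-39\right) = -5 + \left(3 + 5 \cdot 6\right) \left(-39\right) = -5 + \left(3 + 30\right) \left(-39\right) = -5 + 33 \left(-39\right) = -5 - 1287 = -1292$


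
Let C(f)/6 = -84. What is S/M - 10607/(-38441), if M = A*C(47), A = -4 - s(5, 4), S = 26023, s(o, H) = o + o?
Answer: 1075193135/271239696 ≈ 3.9640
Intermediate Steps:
C(f) = -504 (C(f) = 6*(-84) = -504)
s(o, H) = 2*o
A = -14 (A = -4 - 2*5 = -4 - 1*10 = -4 - 10 = -14)
M = 7056 (M = -14*(-504) = 7056)
S/M - 10607/(-38441) = 26023/7056 - 10607/(-38441) = 26023*(1/7056) - 10607*(-1/38441) = 26023/7056 + 10607/38441 = 1075193135/271239696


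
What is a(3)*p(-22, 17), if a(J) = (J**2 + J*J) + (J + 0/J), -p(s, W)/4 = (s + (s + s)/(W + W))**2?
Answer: -13172544/289 ≈ -45580.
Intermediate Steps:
p(s, W) = -4*(s + s/W)**2 (p(s, W) = -4*(s + (s + s)/(W + W))**2 = -4*(s + (2*s)/((2*W)))**2 = -4*(s + (2*s)*(1/(2*W)))**2 = -4*(s + s/W)**2)
a(J) = J + 2*J**2 (a(J) = (J**2 + J**2) + (J + 0) = 2*J**2 + J = J + 2*J**2)
a(3)*p(-22, 17) = (3*(1 + 2*3))*(-4*(-22)**2*(1 + 17)**2/17**2) = (3*(1 + 6))*(-4*1/289*484*18**2) = (3*7)*(-4*1/289*484*324) = 21*(-627264/289) = -13172544/289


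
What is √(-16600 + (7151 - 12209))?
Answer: 7*I*√442 ≈ 147.17*I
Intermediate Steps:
√(-16600 + (7151 - 12209)) = √(-16600 - 5058) = √(-21658) = 7*I*√442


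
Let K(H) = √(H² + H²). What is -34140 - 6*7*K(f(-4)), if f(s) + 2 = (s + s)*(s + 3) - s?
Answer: -34140 - 420*√2 ≈ -34734.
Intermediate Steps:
f(s) = -2 - s + 2*s*(3 + s) (f(s) = -2 + ((s + s)*(s + 3) - s) = -2 + ((2*s)*(3 + s) - s) = -2 + (2*s*(3 + s) - s) = -2 + (-s + 2*s*(3 + s)) = -2 - s + 2*s*(3 + s))
K(H) = √2*√(H²) (K(H) = √(2*H²) = √2*√(H²))
-34140 - 6*7*K(f(-4)) = -34140 - 6*7*√2*√((-2 + 2*(-4)² + 5*(-4))²) = -34140 - 42*√2*√((-2 + 2*16 - 20)²) = -34140 - 42*√2*√((-2 + 32 - 20)²) = -34140 - 42*√2*√(10²) = -34140 - 42*√2*√100 = -34140 - 42*√2*10 = -34140 - 42*10*√2 = -34140 - 420*√2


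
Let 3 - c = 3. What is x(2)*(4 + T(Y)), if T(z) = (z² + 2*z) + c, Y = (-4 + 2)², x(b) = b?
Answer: 56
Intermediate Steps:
c = 0 (c = 3 - 1*3 = 3 - 3 = 0)
Y = 4 (Y = (-2)² = 4)
T(z) = z² + 2*z (T(z) = (z² + 2*z) + 0 = z² + 2*z)
x(2)*(4 + T(Y)) = 2*(4 + 4*(2 + 4)) = 2*(4 + 4*6) = 2*(4 + 24) = 2*28 = 56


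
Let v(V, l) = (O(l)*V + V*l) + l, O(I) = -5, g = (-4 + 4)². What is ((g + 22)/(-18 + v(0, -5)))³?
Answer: -10648/12167 ≈ -0.87515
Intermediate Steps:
g = 0 (g = 0² = 0)
v(V, l) = l - 5*V + V*l (v(V, l) = (-5*V + V*l) + l = l - 5*V + V*l)
((g + 22)/(-18 + v(0, -5)))³ = ((0 + 22)/(-18 + (-5 - 5*0 + 0*(-5))))³ = (22/(-18 + (-5 + 0 + 0)))³ = (22/(-18 - 5))³ = (22/(-23))³ = (22*(-1/23))³ = (-22/23)³ = -10648/12167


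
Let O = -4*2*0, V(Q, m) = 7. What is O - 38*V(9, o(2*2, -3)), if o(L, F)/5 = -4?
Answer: -266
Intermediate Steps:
o(L, F) = -20 (o(L, F) = 5*(-4) = -20)
O = 0 (O = -8*0 = 0)
O - 38*V(9, o(2*2, -3)) = 0 - 38*7 = 0 - 266 = -266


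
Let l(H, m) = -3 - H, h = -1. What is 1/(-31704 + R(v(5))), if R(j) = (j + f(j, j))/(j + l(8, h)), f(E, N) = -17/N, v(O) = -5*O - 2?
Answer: -513/16263796 ≈ -3.1542e-5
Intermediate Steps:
v(O) = -2 - 5*O
R(j) = (j - 17/j)/(-11 + j) (R(j) = (j - 17/j)/(j + (-3 - 1*8)) = (j - 17/j)/(j + (-3 - 8)) = (j - 17/j)/(j - 11) = (j - 17/j)/(-11 + j))
1/(-31704 + R(v(5))) = 1/(-31704 + (-17 + (-2 - 5*5)**2)/((-2 - 5*5)*(-11 + (-2 - 5*5)))) = 1/(-31704 + (-17 + (-2 - 25)**2)/((-2 - 25)*(-11 + (-2 - 25)))) = 1/(-31704 + (-17 + (-27)**2)/((-27)*(-11 - 27))) = 1/(-31704 - 1/27*(-17 + 729)/(-38)) = 1/(-31704 - 1/27*(-1/38)*712) = 1/(-31704 + 356/513) = 1/(-16263796/513) = -513/16263796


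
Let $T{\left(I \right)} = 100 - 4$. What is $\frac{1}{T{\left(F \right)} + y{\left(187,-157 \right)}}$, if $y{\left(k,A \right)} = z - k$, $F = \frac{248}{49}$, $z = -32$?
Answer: $- \frac{1}{123} \approx -0.0081301$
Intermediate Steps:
$F = \frac{248}{49}$ ($F = 248 \cdot \frac{1}{49} = \frac{248}{49} \approx 5.0612$)
$T{\left(I \right)} = 96$
$y{\left(k,A \right)} = -32 - k$
$\frac{1}{T{\left(F \right)} + y{\left(187,-157 \right)}} = \frac{1}{96 - 219} = \frac{1}{-123} = - \frac{1}{123}$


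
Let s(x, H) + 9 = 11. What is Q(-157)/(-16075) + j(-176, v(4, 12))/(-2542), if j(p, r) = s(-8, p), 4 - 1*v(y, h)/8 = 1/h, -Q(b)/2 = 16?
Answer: 24597/20431325 ≈ 0.0012039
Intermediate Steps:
Q(b) = -32 (Q(b) = -2*16 = -32)
s(x, H) = 2 (s(x, H) = -9 + 11 = 2)
v(y, h) = 32 - 8/h
j(p, r) = 2
Q(-157)/(-16075) + j(-176, v(4, 12))/(-2542) = -32/(-16075) + 2/(-2542) = -32*(-1/16075) + 2*(-1/2542) = 32/16075 - 1/1271 = 24597/20431325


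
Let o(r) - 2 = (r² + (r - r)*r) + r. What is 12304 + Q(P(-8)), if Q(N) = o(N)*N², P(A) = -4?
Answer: 12528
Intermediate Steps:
o(r) = 2 + r + r² (o(r) = 2 + ((r² + (r - r)*r) + r) = 2 + ((r² + 0*r) + r) = 2 + ((r² + 0) + r) = 2 + (r² + r) = 2 + (r + r²) = 2 + r + r²)
Q(N) = N²*(2 + N + N²) (Q(N) = (2 + N + N²)*N² = N²*(2 + N + N²))
12304 + Q(P(-8)) = 12304 + (-4)²*(2 - 4 + (-4)²) = 12304 + 16*(2 - 4 + 16) = 12304 + 16*14 = 12304 + 224 = 12528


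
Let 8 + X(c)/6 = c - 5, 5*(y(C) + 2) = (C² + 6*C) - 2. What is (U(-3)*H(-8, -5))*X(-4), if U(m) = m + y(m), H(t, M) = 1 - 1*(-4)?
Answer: 3672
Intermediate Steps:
y(C) = -12/5 + C²/5 + 6*C/5 (y(C) = -2 + ((C² + 6*C) - 2)/5 = -2 + (-2 + C² + 6*C)/5 = -2 + (-⅖ + C²/5 + 6*C/5) = -12/5 + C²/5 + 6*C/5)
X(c) = -78 + 6*c (X(c) = -48 + 6*(c - 5) = -48 + 6*(-5 + c) = -48 + (-30 + 6*c) = -78 + 6*c)
H(t, M) = 5 (H(t, M) = 1 + 4 = 5)
U(m) = -12/5 + m²/5 + 11*m/5 (U(m) = m + (-12/5 + m²/5 + 6*m/5) = -12/5 + m²/5 + 11*m/5)
(U(-3)*H(-8, -5))*X(-4) = ((-12/5 + (⅕)*(-3)² + (11/5)*(-3))*5)*(-78 + 6*(-4)) = ((-12/5 + (⅕)*9 - 33/5)*5)*(-78 - 24) = ((-12/5 + 9/5 - 33/5)*5)*(-102) = -36/5*5*(-102) = -36*(-102) = 3672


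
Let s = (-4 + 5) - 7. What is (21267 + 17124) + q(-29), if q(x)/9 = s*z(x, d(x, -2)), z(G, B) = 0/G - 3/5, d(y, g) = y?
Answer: 192117/5 ≈ 38423.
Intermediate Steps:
z(G, B) = -3/5 (z(G, B) = 0 - 3*1/5 = 0 - 3/5 = -3/5)
s = -6 (s = 1 - 7 = -6)
q(x) = 162/5 (q(x) = 9*(-6*(-3/5)) = 9*(18/5) = 162/5)
(21267 + 17124) + q(-29) = (21267 + 17124) + 162/5 = 38391 + 162/5 = 192117/5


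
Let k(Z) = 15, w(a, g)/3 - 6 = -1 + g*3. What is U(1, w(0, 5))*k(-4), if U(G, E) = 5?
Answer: 75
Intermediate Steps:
w(a, g) = 15 + 9*g (w(a, g) = 18 + 3*(-1 + g*3) = 18 + 3*(-1 + 3*g) = 18 + (-3 + 9*g) = 15 + 9*g)
U(1, w(0, 5))*k(-4) = 5*15 = 75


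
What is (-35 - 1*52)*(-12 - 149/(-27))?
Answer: 5075/9 ≈ 563.89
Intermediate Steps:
(-35 - 1*52)*(-12 - 149/(-27)) = (-35 - 52)*(-12 - 149*(-1/27)) = -87*(-12 + 149/27) = -87*(-175/27) = 5075/9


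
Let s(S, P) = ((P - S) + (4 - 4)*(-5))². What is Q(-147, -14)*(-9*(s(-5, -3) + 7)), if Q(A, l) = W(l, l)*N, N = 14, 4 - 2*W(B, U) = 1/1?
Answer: -2079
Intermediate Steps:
W(B, U) = 3/2 (W(B, U) = 2 - ½/1 = 2 - ½*1 = 2 - ½ = 3/2)
s(S, P) = (P - S)² (s(S, P) = ((P - S) + 0*(-5))² = ((P - S) + 0)² = (P - S)²)
Q(A, l) = 21 (Q(A, l) = (3/2)*14 = 21)
Q(-147, -14)*(-9*(s(-5, -3) + 7)) = 21*(-9*((-3 - 1*(-5))² + 7)) = 21*(-9*((-3 + 5)² + 7)) = 21*(-9*(2² + 7)) = 21*(-9*(4 + 7)) = 21*(-9*11) = 21*(-99) = -2079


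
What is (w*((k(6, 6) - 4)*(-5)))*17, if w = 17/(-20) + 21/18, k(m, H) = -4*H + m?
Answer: 3553/6 ≈ 592.17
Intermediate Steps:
k(m, H) = m - 4*H
w = 19/60 (w = 17*(-1/20) + 21*(1/18) = -17/20 + 7/6 = 19/60 ≈ 0.31667)
(w*((k(6, 6) - 4)*(-5)))*17 = (19*(((6 - 4*6) - 4)*(-5))/60)*17 = (19*(((6 - 24) - 4)*(-5))/60)*17 = (19*((-18 - 4)*(-5))/60)*17 = (19*(-22*(-5))/60)*17 = ((19/60)*110)*17 = (209/6)*17 = 3553/6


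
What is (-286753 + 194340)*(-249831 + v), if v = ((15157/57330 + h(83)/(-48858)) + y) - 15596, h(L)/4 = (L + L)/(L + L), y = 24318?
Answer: 10401893220870036827/466838190 ≈ 2.2282e+10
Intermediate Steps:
h(L) = 4 (h(L) = 4*((L + L)/(L + L)) = 4*((2*L)/((2*L))) = 4*((2*L)*(1/(2*L))) = 4*1 = 4)
v = 4071886078411/466838190 (v = ((15157/57330 + 4/(-48858)) + 24318) - 15596 = ((15157*(1/57330) + 4*(-1/48858)) + 24318) - 15596 = ((15157/57330 - 2/24429) + 24318) - 15596 = (123385231/466838190 + 24318) - 15596 = 11352694489651/466838190 - 15596 = 4071886078411/466838190 ≈ 8722.3)
(-286753 + 194340)*(-249831 + v) = (-286753 + 194340)*(-249831 + 4071886078411/466838190) = -92413*(-112558765767479/466838190) = 10401893220870036827/466838190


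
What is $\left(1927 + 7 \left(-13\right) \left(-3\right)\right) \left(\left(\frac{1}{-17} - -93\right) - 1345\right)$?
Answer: $- \frac{46827000}{17} \approx -2.7545 \cdot 10^{6}$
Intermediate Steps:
$\left(1927 + 7 \left(-13\right) \left(-3\right)\right) \left(\left(\frac{1}{-17} - -93\right) - 1345\right) = \left(1927 - -273\right) \left(\left(- \frac{1}{17} + 93\right) - 1345\right) = \left(1927 + 273\right) \left(\frac{1580}{17} - 1345\right) = 2200 \left(- \frac{21285}{17}\right) = - \frac{46827000}{17}$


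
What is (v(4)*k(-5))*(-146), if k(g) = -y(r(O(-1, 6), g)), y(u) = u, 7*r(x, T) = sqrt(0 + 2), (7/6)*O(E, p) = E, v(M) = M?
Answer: 584*sqrt(2)/7 ≈ 117.99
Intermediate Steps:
O(E, p) = 6*E/7
r(x, T) = sqrt(2)/7 (r(x, T) = sqrt(0 + 2)/7 = sqrt(2)/7)
k(g) = -sqrt(2)/7
(v(4)*k(-5))*(-146) = (4*(-sqrt(2)/7))*(-146) = -4*sqrt(2)/7*(-146) = 584*sqrt(2)/7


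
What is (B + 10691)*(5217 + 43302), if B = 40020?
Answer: 2460447009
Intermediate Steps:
(B + 10691)*(5217 + 43302) = (40020 + 10691)*(5217 + 43302) = 50711*48519 = 2460447009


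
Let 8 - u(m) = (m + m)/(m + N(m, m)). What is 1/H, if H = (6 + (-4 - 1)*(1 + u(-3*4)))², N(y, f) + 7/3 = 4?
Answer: 961/720801 ≈ 0.0013332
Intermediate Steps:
N(y, f) = 5/3 (N(y, f) = -7/3 + 4 = 5/3)
u(m) = 8 - 2*m/(5/3 + m) (u(m) = 8 - (m + m)/(m + 5/3) = 8 - 2*m/(5/3 + m))
H = 720801/961 (H = (6 + (-4 - 1)*(1 + 2*(20 + 9*(-3*4))/(5 + 3*(-3*4))))² = (6 - 5*(1 + 2*(20 + 9*(-12))/(5 + 3*(-12))))² = (6 - 5*(1 + 2*(20 - 108)/(5 - 36)))² = (6 - 5*(1 + 2*(-88)/(-31)))² = (6 - 5*(1 + 2*(-1/31)*(-88)))² = (6 - 5*(1 + 176/31))² = (6 - 5*207/31)² = (6 - 1035/31)² = (-849/31)² = 720801/961 ≈ 750.05)
1/H = 1/(720801/961) = 961/720801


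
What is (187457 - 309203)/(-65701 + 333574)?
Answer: -40582/89291 ≈ -0.45449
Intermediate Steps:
(187457 - 309203)/(-65701 + 333574) = -121746/267873 = -121746*1/267873 = -40582/89291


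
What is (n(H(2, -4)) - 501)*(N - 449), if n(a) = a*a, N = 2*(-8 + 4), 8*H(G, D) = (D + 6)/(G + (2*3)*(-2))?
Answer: 366330743/1600 ≈ 2.2896e+5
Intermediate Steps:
H(G, D) = (6 + D)/(8*(-12 + G)) (H(G, D) = ((D + 6)/(G + (2*3)*(-2)))/8 = ((6 + D)/(G + 6*(-2)))/8 = ((6 + D)/(G - 12))/8 = ((6 + D)/(-12 + G))/8 = (6 + D)/(8*(-12 + G)))
N = -8 (N = 2*(-4) = -8)
n(a) = a²
(n(H(2, -4)) - 501)*(N - 449) = (((6 - 4)/(8*(-12 + 2)))² - 501)*(-8 - 449) = (((⅛)*2/(-10))² - 501)*(-457) = (((⅛)*(-⅒)*2)² - 501)*(-457) = ((-1/40)² - 501)*(-457) = (1/1600 - 501)*(-457) = -801599/1600*(-457) = 366330743/1600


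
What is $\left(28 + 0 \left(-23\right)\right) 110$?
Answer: $3080$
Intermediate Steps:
$\left(28 + 0 \left(-23\right)\right) 110 = \left(28 + 0\right) 110 = 28 \cdot 110 = 3080$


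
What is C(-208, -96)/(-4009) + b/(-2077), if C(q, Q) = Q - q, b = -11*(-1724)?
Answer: -76259300/8326693 ≈ -9.1584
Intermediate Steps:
b = 18964
C(-208, -96)/(-4009) + b/(-2077) = (-96 - 1*(-208))/(-4009) + 18964/(-2077) = (-96 + 208)*(-1/4009) + 18964*(-1/2077) = 112*(-1/4009) - 18964/2077 = -112/4009 - 18964/2077 = -76259300/8326693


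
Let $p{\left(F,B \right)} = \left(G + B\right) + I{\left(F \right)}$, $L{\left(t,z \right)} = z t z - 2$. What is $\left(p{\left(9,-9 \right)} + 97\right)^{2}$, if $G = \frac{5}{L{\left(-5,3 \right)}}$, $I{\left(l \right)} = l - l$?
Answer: $\frac{17065161}{2209} \approx 7725.3$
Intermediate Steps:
$L{\left(t,z \right)} = -2 + t z^{2}$ ($L{\left(t,z \right)} = t z z - 2 = t z^{2} - 2 = -2 + t z^{2}$)
$I{\left(l \right)} = 0$
$G = - \frac{5}{47}$ ($G = \frac{5}{-2 - 5 \cdot 3^{2}} = \frac{5}{-2 - 45} = \frac{5}{-47} = 5 \left(- \frac{1}{47}\right) = - \frac{5}{47} \approx -0.10638$)
$p{\left(F,B \right)} = - \frac{5}{47} + B$ ($p{\left(F,B \right)} = \left(- \frac{5}{47} + B\right) + 0 = - \frac{5}{47} + B$)
$\left(p{\left(9,-9 \right)} + 97\right)^{2} = \left(\left(- \frac{5}{47} - 9\right) + 97\right)^{2} = \left(- \frac{428}{47} + 97\right)^{2} = \left(\frac{4131}{47}\right)^{2} = \frac{17065161}{2209}$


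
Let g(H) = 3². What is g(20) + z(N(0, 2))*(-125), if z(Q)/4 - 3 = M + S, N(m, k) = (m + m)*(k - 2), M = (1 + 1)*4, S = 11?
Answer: -10991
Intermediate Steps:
M = 8 (M = 2*4 = 8)
N(m, k) = 2*m*(-2 + k) (N(m, k) = (2*m)*(-2 + k) = 2*m*(-2 + k))
z(Q) = 88 (z(Q) = 12 + 4*(8 + 11) = 12 + 4*19 = 12 + 76 = 88)
g(H) = 9
g(20) + z(N(0, 2))*(-125) = 9 + 88*(-125) = 9 - 11000 = -10991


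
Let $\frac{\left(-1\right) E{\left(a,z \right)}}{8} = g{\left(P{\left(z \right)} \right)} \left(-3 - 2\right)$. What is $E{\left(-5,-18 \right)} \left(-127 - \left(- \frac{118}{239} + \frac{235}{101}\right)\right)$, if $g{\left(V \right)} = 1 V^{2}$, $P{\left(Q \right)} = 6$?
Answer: $- \frac{4478256000}{24139} \approx -1.8552 \cdot 10^{5}$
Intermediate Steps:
$g{\left(V \right)} = V^{2}$
$E{\left(a,z \right)} = 1440$ ($E{\left(a,z \right)} = - 8 \cdot 6^{2} \left(-3 - 2\right) = - 8 \cdot 36 \left(-5\right) = \left(-8\right) \left(-180\right) = 1440$)
$E{\left(-5,-18 \right)} \left(-127 - \left(- \frac{118}{239} + \frac{235}{101}\right)\right) = 1440 \left(-127 - \left(- \frac{118}{239} + \frac{235}{101}\right)\right) = 1440 \left(-127 - \frac{44247}{24139}\right) = 1440 \left(- \frac{3109900}{24139}\right) = - \frac{4478256000}{24139}$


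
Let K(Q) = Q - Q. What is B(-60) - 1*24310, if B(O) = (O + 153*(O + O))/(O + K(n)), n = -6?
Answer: -24003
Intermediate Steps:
K(Q) = 0
B(O) = 307 (B(O) = (O + 153*(O + O))/(O + 0) = (O + 153*(2*O))/O = (O + 306*O)/O = (307*O)/O = 307)
B(-60) - 1*24310 = 307 - 1*24310 = 307 - 24310 = -24003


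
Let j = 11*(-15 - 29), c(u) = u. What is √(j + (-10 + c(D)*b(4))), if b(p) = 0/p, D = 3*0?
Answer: I*√494 ≈ 22.226*I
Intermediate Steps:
D = 0
b(p) = 0
j = -484 (j = 11*(-44) = -484)
√(j + (-10 + c(D)*b(4))) = √(-484 + (-10 + 0*0)) = √(-484 + (-10 + 0)) = √(-484 - 10) = √(-494) = I*√494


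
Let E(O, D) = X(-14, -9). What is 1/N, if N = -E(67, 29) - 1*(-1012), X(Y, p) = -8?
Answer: 1/1020 ≈ 0.00098039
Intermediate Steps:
E(O, D) = -8
N = 1020 (N = -1*(-8) - 1*(-1012) = 8 + 1012 = 1020)
1/N = 1/1020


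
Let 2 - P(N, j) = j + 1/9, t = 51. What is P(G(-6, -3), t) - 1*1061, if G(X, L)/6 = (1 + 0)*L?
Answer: -9991/9 ≈ -1110.1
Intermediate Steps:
G(X, L) = 6*L (G(X, L) = 6*((1 + 0)*L) = 6*(1*L) = 6*L)
P(N, j) = 17/9 - j (P(N, j) = 2 - (j + 1/9) = 2 - (1/9 + j) = 2 + (-1/9 - j) = 17/9 - j)
P(G(-6, -3), t) - 1*1061 = (17/9 - 1*51) - 1*1061 = (17/9 - 51) - 1061 = -442/9 - 1061 = -9991/9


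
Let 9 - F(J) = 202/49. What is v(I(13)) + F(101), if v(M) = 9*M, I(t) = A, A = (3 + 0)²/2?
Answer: 4447/98 ≈ 45.378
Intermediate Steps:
F(J) = 239/49 (F(J) = 9 - 202/49 = 239/49)
A = 9/2 (A = 3²*(½) = 9*(½) = 9/2 ≈ 4.5000)
I(t) = 9/2
v(I(13)) + F(101) = 9*(9/2) + 239/49 = 81/2 + 239/49 = 4447/98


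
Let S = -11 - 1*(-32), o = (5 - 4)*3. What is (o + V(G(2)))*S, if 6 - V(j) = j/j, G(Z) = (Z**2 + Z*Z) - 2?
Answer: 168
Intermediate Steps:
G(Z) = -2 + 2*Z**2 (G(Z) = (Z**2 + Z**2) - 2 = 2*Z**2 - 2 = -2 + 2*Z**2)
o = 3 (o = 1*3 = 3)
S = 21 (S = -11 + 32 = 21)
V(j) = 5 (V(j) = 6 - j/j = 6 - 1*1 = 6 - 1 = 5)
(o + V(G(2)))*S = (3 + 5)*21 = 8*21 = 168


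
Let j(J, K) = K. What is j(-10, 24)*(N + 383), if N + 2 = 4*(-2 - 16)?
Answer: 7416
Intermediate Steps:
N = -74 (N = -2 + 4*(-2 - 16) = -2 + 4*(-18) = -2 - 72 = -74)
j(-10, 24)*(N + 383) = 24*(-74 + 383) = 24*309 = 7416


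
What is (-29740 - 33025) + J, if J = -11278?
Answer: -74043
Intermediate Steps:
(-29740 - 33025) + J = (-29740 - 33025) - 11278 = -62765 - 11278 = -74043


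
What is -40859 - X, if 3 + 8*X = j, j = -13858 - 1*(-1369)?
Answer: -78595/2 ≈ -39298.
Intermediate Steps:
j = -12489 (j = -13858 + 1369 = -12489)
X = -3123/2 (X = -3/8 + (1/8)*(-12489) = -3/8 - 12489/8 = -3123/2 ≈ -1561.5)
-40859 - X = -40859 - 1*(-3123/2) = -40859 + 3123/2 = -78595/2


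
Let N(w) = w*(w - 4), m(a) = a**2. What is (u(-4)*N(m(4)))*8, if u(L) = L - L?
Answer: 0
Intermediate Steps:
u(L) = 0
N(w) = w*(-4 + w)
(u(-4)*N(m(4)))*8 = (0*(4**2*(-4 + 4**2)))*8 = (0*(16*(-4 + 16)))*8 = (0*(16*12))*8 = (0*192)*8 = 0*8 = 0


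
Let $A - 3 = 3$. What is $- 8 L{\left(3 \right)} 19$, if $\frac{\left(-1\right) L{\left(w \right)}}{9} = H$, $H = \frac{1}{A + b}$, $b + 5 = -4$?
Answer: $-456$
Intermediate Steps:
$b = -9$ ($b = -5 - 4 = -9$)
$A = 6$ ($A = 3 + 3 = 6$)
$H = - \frac{1}{3}$ ($H = \frac{1}{6 - 9} = \frac{1}{-3} = - \frac{1}{3} \approx -0.33333$)
$L{\left(w \right)} = 3$ ($L{\left(w \right)} = \left(-9\right) \left(- \frac{1}{3}\right) = 3$)
$- 8 L{\left(3 \right)} 19 = \left(-8\right) 3 \cdot 19 = \left(-24\right) 19 = -456$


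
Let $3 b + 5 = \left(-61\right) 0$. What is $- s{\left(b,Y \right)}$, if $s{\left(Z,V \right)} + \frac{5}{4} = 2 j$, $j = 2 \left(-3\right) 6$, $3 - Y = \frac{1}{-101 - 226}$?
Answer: $\frac{293}{4} \approx 73.25$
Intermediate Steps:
$Y = \frac{982}{327}$ ($Y = 3 - \frac{1}{-101 - 226} = 3 - \frac{1}{-327} = 3 - - \frac{1}{327} = 3 + \frac{1}{327} = \frac{982}{327} \approx 3.0031$)
$j = -36$ ($j = \left(-6\right) 6 = -36$)
$b = - \frac{5}{3}$ ($b = - \frac{5}{3} + \frac{\left(-61\right) 0}{3} = - \frac{5}{3} + \frac{1}{3} \cdot 0 = - \frac{5}{3} + 0 = - \frac{5}{3} \approx -1.6667$)
$s{\left(Z,V \right)} = - \frac{293}{4}$ ($s{\left(Z,V \right)} = - \frac{5}{4} + 2 \left(-36\right) = - \frac{5}{4} - 72 = - \frac{293}{4}$)
$- s{\left(b,Y \right)} = \left(-1\right) \left(- \frac{293}{4}\right) = \frac{293}{4}$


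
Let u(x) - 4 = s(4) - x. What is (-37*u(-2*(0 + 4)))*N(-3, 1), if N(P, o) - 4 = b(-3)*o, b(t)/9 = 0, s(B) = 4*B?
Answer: -4144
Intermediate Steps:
b(t) = 0 (b(t) = 9*0 = 0)
N(P, o) = 4 (N(P, o) = 4 + 0*o = 4 + 0 = 4)
u(x) = 20 - x (u(x) = 4 + (4*4 - x) = 4 + (16 - x) = 20 - x)
(-37*u(-2*(0 + 4)))*N(-3, 1) = -37*(20 - (-2)*(0 + 4))*4 = -37*(20 - (-2)*4)*4 = -37*(20 - 1*(-8))*4 = -37*(20 + 8)*4 = -37*28*4 = -1036*4 = -4144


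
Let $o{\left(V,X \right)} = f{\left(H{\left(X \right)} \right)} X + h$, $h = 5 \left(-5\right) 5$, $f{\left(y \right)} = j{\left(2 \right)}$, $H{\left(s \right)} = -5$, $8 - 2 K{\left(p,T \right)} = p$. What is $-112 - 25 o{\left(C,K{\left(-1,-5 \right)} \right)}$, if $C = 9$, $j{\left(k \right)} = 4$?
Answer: $2563$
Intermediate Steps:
$K{\left(p,T \right)} = 4 - \frac{p}{2}$
$f{\left(y \right)} = 4$
$h = -125$ ($h = \left(-25\right) 5 = -125$)
$o{\left(V,X \right)} = -125 + 4 X$ ($o{\left(V,X \right)} = 4 X - 125 = -125 + 4 X$)
$-112 - 25 o{\left(C,K{\left(-1,-5 \right)} \right)} = -112 - 25 \left(-125 + 4 \left(4 - - \frac{1}{2}\right)\right) = -112 - 25 \left(-125 + 4 \left(4 + \frac{1}{2}\right)\right) = -112 - 25 \left(-125 + 4 \cdot \frac{9}{2}\right) = -112 - 25 \left(-125 + 18\right) = -112 - -2675 = -112 + 2675 = 2563$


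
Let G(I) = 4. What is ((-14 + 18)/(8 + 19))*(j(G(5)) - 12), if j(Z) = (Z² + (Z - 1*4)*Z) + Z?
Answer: 32/27 ≈ 1.1852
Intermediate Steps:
j(Z) = Z + Z² + Z*(-4 + Z) (j(Z) = (Z² + (Z - 4)*Z) + Z = (Z² + (-4 + Z)*Z) + Z = (Z² + Z*(-4 + Z)) + Z = Z + Z² + Z*(-4 + Z))
((-14 + 18)/(8 + 19))*(j(G(5)) - 12) = ((-14 + 18)/(8 + 19))*(4*(-3 + 2*4) - 12) = (4/27)*(4*(-3 + 8) - 12) = (4*(1/27))*(4*5 - 12) = 4*(20 - 12)/27 = (4/27)*8 = 32/27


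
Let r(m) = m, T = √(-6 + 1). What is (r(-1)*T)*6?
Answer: -6*I*√5 ≈ -13.416*I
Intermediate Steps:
T = I*√5 (T = √(-5) = I*√5 ≈ 2.2361*I)
(r(-1)*T)*6 = -I*√5*6 = -6*I*√5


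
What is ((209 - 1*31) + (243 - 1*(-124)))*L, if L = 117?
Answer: 63765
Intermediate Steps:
((209 - 1*31) + (243 - 1*(-124)))*L = ((209 - 1*31) + (243 - 1*(-124)))*117 = ((209 - 31) + (243 + 124))*117 = (178 + 367)*117 = 545*117 = 63765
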